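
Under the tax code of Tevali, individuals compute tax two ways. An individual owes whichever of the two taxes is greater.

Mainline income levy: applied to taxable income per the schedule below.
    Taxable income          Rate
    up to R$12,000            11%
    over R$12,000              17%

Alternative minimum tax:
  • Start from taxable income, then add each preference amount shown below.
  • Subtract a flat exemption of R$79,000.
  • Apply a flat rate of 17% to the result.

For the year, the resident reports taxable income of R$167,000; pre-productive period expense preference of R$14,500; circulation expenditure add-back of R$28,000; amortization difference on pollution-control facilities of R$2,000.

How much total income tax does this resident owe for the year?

Mainline income levy:
  R$12,000 × 11% = R$1,320
  R$155,000 × 17% = R$26,350
  → R$27,670

Alternative minimum tax:
  Adjusted income: R$167,000 + R$14,500 + R$28,000 + R$2,000 = R$211,500
  Less exemption R$79,000 → base R$132,500
  R$132,500 × 17% = R$22,525

R$27,670 > R$22,525, so the mainline income levy governs.

R$27,670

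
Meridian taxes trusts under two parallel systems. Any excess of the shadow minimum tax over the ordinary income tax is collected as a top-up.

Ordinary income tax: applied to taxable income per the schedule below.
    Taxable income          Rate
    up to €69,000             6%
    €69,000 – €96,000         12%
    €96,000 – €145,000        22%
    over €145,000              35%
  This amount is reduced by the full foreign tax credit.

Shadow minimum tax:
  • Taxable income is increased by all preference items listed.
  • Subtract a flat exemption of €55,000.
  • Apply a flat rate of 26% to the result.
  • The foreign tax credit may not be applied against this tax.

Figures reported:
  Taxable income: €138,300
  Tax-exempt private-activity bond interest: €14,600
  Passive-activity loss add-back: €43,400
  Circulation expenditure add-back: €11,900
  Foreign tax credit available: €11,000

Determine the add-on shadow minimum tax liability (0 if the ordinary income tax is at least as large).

€34,146

Shadow minimum tax:
  Adjusted income: €138,300 + €14,600 + €43,400 + €11,900 = €208,200
  Less exemption €55,000 → base €153,200
  €153,200 × 26% = €39,832

Ordinary income tax:
  €69,000 × 6% = €4,140
  €27,000 × 12% = €3,240
  €42,300 × 22% = €9,306
  → €16,686
  Less foreign tax credit €11,000 → €5,686

Excess of shadow minimum tax over ordinary income tax: €39,832 − €5,686 = €34,146.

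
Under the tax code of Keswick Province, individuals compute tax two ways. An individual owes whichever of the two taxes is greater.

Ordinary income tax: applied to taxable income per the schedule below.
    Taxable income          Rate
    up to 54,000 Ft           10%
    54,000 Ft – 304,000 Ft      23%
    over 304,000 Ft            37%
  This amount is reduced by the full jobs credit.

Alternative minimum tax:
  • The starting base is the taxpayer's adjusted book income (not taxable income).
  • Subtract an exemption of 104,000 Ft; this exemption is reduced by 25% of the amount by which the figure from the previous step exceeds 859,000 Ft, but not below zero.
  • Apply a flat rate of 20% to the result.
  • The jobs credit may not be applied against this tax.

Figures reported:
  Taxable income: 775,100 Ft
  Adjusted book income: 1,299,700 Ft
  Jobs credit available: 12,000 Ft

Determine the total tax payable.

Ordinary income tax:
  54,000 Ft × 10% = 5,400 Ft
  250,000 Ft × 23% = 57,500 Ft
  471,100 Ft × 37% = 174,307 Ft
  → 237,207 Ft
  Less jobs credit 12,000 Ft → 225,207 Ft

Alternative minimum tax:
  Base (adjusted book income): 1,299,700 Ft
  Exemption: 25% × (1,299,700 Ft − 859,000 Ft) = 110,175 Ft ≥ 104,000 Ft, so the exemption is fully phased out
  Base: 1,299,700 Ft − 0 Ft = 1,299,700 Ft
  1,299,700 Ft × 20% = 259,940 Ft

259,940 Ft > 225,207 Ft, so the alternative minimum tax is the binding amount.

259,940 Ft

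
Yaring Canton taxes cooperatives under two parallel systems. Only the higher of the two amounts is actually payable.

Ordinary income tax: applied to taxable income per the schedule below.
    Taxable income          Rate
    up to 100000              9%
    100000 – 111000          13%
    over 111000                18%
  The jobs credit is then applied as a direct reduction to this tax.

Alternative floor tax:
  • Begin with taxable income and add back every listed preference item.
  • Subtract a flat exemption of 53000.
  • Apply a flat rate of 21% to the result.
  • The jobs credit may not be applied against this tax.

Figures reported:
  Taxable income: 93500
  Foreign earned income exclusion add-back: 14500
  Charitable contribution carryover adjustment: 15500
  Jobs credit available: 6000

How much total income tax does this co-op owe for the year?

14805

Ordinary income tax:
  93500 × 9% = 8415
  Less jobs credit 6000 → 2415

Alternative floor tax:
  Adjusted income: 93500 + 14500 + 15500 = 123500
  Less exemption 53000 → base 70500
  70500 × 21% = 14805

14805 > 2415, so the alternative floor tax is the binding amount.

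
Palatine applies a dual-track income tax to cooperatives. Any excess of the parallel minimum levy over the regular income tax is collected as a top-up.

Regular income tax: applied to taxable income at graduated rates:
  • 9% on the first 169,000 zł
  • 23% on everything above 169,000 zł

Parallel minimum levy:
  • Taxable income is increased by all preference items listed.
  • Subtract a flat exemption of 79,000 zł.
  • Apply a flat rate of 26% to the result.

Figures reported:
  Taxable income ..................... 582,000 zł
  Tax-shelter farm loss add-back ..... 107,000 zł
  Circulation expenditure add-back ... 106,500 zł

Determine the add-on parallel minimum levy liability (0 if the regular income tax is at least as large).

Regular income tax:
  169,000 zł × 9% = 15,210 zł
  413,000 zł × 23% = 94,990 zł
  → 110,200 zł

Parallel minimum levy:
  Adjusted income: 582,000 zł + 107,000 zł + 106,500 zł = 795,500 zł
  Less exemption 79,000 zł → base 716,500 zł
  716,500 zł × 26% = 186,290 zł

Excess of parallel minimum levy over regular income tax: 186,290 zł − 110,200 zł = 76,090 zł.

76,090 zł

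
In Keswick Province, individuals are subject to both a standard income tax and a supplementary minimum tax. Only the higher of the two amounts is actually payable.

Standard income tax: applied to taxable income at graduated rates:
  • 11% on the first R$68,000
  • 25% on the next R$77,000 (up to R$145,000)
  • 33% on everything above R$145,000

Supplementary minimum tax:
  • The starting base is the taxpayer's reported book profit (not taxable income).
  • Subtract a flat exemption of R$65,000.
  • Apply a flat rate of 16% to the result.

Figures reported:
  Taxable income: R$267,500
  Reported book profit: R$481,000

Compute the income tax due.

R$67,155

Standard income tax:
  R$68,000 × 11% = R$7,480
  R$77,000 × 25% = R$19,250
  R$122,500 × 33% = R$40,425
  → R$67,155

Supplementary minimum tax:
  Base (reported book profit): R$481,000
  Less exemption R$65,000 → base R$416,000
  R$416,000 × 16% = R$66,560

R$67,155 > R$66,560, so the standard income tax governs.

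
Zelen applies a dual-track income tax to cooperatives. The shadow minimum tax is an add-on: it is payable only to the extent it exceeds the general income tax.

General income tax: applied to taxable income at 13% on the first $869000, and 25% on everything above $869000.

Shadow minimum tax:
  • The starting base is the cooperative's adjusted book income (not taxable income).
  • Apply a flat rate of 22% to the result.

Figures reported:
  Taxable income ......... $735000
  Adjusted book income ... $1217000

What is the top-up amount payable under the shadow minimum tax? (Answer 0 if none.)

$172190

General income tax:
  $735000 × 13% = $95550

Shadow minimum tax:
  Base (adjusted book income): $1217000
  $1217000 × 22% = $267740

Excess of shadow minimum tax over general income tax: $267740 − $95550 = $172190.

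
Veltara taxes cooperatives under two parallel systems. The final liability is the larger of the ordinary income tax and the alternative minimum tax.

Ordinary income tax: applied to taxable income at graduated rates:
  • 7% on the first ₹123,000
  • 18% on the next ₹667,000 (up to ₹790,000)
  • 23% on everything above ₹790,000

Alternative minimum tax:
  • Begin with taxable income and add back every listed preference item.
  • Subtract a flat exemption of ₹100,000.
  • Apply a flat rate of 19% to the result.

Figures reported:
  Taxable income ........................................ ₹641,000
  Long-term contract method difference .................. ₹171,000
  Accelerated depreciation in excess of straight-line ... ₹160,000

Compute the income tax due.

Ordinary income tax:
  ₹123,000 × 7% = ₹8,610
  ₹518,000 × 18% = ₹93,240
  → ₹101,850

Alternative minimum tax:
  Adjusted income: ₹641,000 + ₹171,000 + ₹160,000 = ₹972,000
  Less exemption ₹100,000 → base ₹872,000
  ₹872,000 × 19% = ₹165,680

₹165,680 > ₹101,850, so the alternative minimum tax is the binding amount.

₹165,680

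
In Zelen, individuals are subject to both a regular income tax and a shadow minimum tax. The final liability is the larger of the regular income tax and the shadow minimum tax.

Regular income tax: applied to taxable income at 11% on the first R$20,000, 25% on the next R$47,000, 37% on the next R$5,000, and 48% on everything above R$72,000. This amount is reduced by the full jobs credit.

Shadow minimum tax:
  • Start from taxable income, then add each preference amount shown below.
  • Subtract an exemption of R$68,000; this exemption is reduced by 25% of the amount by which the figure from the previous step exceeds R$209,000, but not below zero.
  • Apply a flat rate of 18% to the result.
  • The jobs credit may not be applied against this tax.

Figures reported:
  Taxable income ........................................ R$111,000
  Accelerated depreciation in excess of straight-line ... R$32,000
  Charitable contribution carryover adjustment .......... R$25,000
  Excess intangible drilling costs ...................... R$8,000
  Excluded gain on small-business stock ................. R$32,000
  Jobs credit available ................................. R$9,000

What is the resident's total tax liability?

R$25,520

Regular income tax:
  R$20,000 × 11% = R$2,200
  R$47,000 × 25% = R$11,750
  R$5,000 × 37% = R$1,850
  R$39,000 × 48% = R$18,720
  → R$34,520
  Less jobs credit R$9,000 → R$25,520

Shadow minimum tax:
  Adjusted income: R$111,000 + R$32,000 + R$25,000 + R$8,000 + R$32,000 = R$208,000
  Exemption: R$208,000 ≤ R$209,000, so full R$68,000 applies
  Base: R$208,000 − R$68,000 = R$140,000
  R$140,000 × 18% = R$25,200

R$25,520 > R$25,200, so the regular income tax governs.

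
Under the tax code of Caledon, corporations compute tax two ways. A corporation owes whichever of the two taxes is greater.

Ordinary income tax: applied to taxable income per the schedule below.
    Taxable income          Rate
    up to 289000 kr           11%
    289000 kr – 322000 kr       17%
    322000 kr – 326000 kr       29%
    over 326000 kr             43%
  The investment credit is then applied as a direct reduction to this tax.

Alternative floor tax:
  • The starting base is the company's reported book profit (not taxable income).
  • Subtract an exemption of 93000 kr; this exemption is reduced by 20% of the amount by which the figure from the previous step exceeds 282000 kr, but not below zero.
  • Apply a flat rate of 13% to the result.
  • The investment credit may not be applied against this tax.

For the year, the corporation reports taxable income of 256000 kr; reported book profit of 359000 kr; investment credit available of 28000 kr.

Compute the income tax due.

36582 kr

Ordinary income tax:
  256000 kr × 11% = 28160 kr
  Less investment credit 28000 kr → 160 kr

Alternative floor tax:
  Base (reported book profit): 359000 kr
  Exemption: 93000 kr − 20% × (359000 kr − 282000 kr) = 93000 kr − 15400 kr = 77600 kr
  Base: 359000 kr − 77600 kr = 281400 kr
  281400 kr × 13% = 36582 kr

36582 kr > 160 kr, so the alternative floor tax is the binding amount.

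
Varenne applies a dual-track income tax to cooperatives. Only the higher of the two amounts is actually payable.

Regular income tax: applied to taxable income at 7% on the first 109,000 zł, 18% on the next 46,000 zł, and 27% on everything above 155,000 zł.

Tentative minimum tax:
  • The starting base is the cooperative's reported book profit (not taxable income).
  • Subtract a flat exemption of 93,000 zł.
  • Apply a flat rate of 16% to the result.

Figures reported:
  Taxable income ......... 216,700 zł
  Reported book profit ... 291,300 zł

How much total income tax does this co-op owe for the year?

Regular income tax:
  109,000 zł × 7% = 7,630 zł
  46,000 zł × 18% = 8,280 zł
  61,700 zł × 27% = 16,659 zł
  → 32,569 zł

Tentative minimum tax:
  Base (reported book profit): 291,300 zł
  Less exemption 93,000 zł → base 198,300 zł
  198,300 zł × 16% = 31,728 zł

32,569 zł > 31,728 zł, so the regular income tax governs.

32,569 zł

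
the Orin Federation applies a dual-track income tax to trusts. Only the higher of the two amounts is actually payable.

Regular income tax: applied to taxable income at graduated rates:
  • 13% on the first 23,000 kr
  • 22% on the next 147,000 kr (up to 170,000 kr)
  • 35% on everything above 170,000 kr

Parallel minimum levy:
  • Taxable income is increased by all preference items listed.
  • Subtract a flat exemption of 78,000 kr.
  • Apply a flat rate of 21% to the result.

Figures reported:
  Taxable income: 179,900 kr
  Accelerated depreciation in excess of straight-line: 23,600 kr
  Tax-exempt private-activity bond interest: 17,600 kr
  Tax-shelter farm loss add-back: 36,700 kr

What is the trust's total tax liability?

Regular income tax:
  23,000 kr × 13% = 2,990 kr
  147,000 kr × 22% = 32,340 kr
  9,900 kr × 35% = 3,465 kr
  → 38,795 kr

Parallel minimum levy:
  Adjusted income: 179,900 kr + 23,600 kr + 17,600 kr + 36,700 kr = 257,800 kr
  Less exemption 78,000 kr → base 179,800 kr
  179,800 kr × 21% = 37,758 kr

38,795 kr > 37,758 kr, so the regular income tax governs.

38,795 kr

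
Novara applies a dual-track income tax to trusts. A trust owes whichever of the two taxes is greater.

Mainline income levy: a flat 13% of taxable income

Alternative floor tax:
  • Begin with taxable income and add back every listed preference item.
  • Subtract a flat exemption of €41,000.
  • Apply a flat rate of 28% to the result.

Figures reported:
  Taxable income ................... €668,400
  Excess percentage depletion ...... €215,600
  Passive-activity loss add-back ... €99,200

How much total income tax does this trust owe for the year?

Alternative floor tax:
  Adjusted income: €668,400 + €215,600 + €99,200 = €983,200
  Less exemption €41,000 → base €942,200
  €942,200 × 28% = €263,816

Mainline income levy:
  €668,400 × 13% = €86,892

€263,816 > €86,892, so the alternative floor tax is the binding amount.

€263,816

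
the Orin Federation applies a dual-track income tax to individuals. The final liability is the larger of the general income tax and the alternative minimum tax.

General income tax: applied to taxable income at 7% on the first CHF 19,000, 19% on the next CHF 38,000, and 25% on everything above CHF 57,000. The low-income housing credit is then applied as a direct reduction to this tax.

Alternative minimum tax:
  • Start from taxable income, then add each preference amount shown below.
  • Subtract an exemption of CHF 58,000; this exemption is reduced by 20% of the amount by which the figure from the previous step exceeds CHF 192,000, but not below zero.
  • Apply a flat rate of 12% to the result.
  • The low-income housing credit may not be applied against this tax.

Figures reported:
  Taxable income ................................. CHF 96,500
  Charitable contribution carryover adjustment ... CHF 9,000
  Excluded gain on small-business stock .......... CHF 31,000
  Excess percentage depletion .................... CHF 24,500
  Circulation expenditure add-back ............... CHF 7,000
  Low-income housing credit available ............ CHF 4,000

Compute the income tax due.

CHF 14,425

Alternative minimum tax:
  Adjusted income: CHF 96,500 + CHF 9,000 + CHF 31,000 + CHF 24,500 + CHF 7,000 = CHF 168,000
  Exemption: CHF 168,000 ≤ CHF 192,000, so full CHF 58,000 applies
  Base: CHF 168,000 − CHF 58,000 = CHF 110,000
  CHF 110,000 × 12% = CHF 13,200

General income tax:
  CHF 19,000 × 7% = CHF 1,330
  CHF 38,000 × 19% = CHF 7,220
  CHF 39,500 × 25% = CHF 9,875
  → CHF 18,425
  Less low-income housing credit CHF 4,000 → CHF 14,425

CHF 14,425 > CHF 13,200, so the general income tax governs.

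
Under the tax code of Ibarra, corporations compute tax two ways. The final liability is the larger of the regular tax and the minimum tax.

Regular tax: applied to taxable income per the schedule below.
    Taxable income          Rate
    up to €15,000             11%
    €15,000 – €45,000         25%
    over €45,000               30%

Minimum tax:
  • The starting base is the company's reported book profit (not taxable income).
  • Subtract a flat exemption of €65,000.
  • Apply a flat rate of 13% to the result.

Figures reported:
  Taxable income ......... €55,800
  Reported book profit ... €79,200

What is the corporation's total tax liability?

€12,390

Minimum tax:
  Base (reported book profit): €79,200
  Less exemption €65,000 → base €14,200
  €14,200 × 13% = €1,846

Regular tax:
  €15,000 × 11% = €1,650
  €30,000 × 25% = €7,500
  €10,800 × 30% = €3,240
  → €12,390

€12,390 > €1,846, so the regular tax governs.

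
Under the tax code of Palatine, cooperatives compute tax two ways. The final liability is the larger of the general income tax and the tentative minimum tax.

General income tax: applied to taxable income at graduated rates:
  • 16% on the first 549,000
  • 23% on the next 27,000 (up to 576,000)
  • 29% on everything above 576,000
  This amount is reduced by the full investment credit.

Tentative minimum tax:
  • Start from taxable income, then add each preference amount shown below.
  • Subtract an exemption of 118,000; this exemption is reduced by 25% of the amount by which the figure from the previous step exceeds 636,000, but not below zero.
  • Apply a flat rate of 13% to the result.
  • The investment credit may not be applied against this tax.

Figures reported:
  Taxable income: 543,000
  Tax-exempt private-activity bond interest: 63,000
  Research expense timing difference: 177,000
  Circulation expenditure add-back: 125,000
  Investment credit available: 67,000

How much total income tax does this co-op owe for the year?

111,540

General income tax:
  543,000 × 16% = 86,880
  Less investment credit 67,000 → 19,880

Tentative minimum tax:
  Adjusted income: 543,000 + 63,000 + 177,000 + 125,000 = 908,000
  Exemption: 118,000 − 25% × (908,000 − 636,000) = 118,000 − 68,000 = 50,000
  Base: 908,000 − 50,000 = 858,000
  858,000 × 13% = 111,540

111,540 > 19,880, so the tentative minimum tax is the binding amount.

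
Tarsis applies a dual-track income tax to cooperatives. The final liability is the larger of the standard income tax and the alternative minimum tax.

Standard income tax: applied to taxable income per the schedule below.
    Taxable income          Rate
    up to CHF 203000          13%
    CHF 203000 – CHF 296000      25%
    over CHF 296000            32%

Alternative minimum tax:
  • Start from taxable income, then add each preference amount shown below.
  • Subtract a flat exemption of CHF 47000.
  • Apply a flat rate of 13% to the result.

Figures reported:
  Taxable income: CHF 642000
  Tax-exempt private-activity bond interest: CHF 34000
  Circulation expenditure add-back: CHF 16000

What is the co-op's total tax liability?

Alternative minimum tax:
  Adjusted income: CHF 642000 + CHF 34000 + CHF 16000 = CHF 692000
  Less exemption CHF 47000 → base CHF 645000
  CHF 645000 × 13% = CHF 83850

Standard income tax:
  CHF 203000 × 13% = CHF 26390
  CHF 93000 × 25% = CHF 23250
  CHF 346000 × 32% = CHF 110720
  → CHF 160360

CHF 160360 > CHF 83850, so the standard income tax governs.

CHF 160360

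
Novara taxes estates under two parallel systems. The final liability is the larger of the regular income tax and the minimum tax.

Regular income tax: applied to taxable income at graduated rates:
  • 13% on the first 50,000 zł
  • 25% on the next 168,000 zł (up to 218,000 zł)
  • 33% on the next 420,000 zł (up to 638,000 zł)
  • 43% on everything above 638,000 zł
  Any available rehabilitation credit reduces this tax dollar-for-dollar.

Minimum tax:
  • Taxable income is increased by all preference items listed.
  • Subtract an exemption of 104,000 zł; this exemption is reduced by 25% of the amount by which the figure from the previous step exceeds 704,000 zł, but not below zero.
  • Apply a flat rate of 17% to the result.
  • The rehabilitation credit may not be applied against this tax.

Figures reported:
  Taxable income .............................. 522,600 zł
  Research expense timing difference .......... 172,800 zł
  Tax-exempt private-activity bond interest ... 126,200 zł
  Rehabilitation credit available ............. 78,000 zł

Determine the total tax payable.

126,990 zł

Minimum tax:
  Adjusted income: 522,600 zł + 172,800 zł + 126,200 zł = 821,600 zł
  Exemption: 104,000 zł − 25% × (821,600 zł − 704,000 zł) = 104,000 zł − 29,400 zł = 74,600 zł
  Base: 821,600 zł − 74,600 zł = 747,000 zł
  747,000 zł × 17% = 126,990 zł

Regular income tax:
  50,000 zł × 13% = 6,500 zł
  168,000 zł × 25% = 42,000 zł
  304,600 zł × 33% = 100,518 zł
  → 149,018 zł
  Less rehabilitation credit 78,000 zł → 71,018 zł

126,990 zł > 71,018 zł, so the minimum tax is the binding amount.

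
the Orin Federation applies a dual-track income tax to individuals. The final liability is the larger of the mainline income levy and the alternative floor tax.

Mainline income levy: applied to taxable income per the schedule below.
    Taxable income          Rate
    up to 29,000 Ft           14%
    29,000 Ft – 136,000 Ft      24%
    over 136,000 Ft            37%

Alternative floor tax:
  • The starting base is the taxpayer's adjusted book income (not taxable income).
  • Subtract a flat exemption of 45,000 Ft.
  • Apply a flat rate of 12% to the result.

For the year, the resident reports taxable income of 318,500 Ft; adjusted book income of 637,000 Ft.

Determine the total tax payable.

Alternative floor tax:
  Base (adjusted book income): 637,000 Ft
  Less exemption 45,000 Ft → base 592,000 Ft
  592,000 Ft × 12% = 71,040 Ft

Mainline income levy:
  29,000 Ft × 14% = 4,060 Ft
  107,000 Ft × 24% = 25,680 Ft
  182,500 Ft × 37% = 67,525 Ft
  → 97,265 Ft

97,265 Ft > 71,040 Ft, so the mainline income levy governs.

97,265 Ft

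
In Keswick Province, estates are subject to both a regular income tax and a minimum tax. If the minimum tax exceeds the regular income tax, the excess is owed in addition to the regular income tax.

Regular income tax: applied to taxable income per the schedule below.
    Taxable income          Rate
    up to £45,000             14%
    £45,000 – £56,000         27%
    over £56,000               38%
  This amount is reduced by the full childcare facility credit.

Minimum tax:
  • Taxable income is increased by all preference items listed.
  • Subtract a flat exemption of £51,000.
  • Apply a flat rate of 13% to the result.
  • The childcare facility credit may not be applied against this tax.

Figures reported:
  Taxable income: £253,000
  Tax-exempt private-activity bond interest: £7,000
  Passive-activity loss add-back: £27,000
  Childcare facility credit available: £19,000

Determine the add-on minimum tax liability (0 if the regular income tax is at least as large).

Minimum tax:
  Adjusted income: £253,000 + £7,000 + £27,000 = £287,000
  Less exemption £51,000 → base £236,000
  £236,000 × 13% = £30,680

Regular income tax:
  £45,000 × 14% = £6,300
  £11,000 × 27% = £2,970
  £197,000 × 38% = £74,860
  → £84,130
  Less childcare facility credit £19,000 → £65,130

£30,680 ≤ £65,130, so no add-on is due.

£0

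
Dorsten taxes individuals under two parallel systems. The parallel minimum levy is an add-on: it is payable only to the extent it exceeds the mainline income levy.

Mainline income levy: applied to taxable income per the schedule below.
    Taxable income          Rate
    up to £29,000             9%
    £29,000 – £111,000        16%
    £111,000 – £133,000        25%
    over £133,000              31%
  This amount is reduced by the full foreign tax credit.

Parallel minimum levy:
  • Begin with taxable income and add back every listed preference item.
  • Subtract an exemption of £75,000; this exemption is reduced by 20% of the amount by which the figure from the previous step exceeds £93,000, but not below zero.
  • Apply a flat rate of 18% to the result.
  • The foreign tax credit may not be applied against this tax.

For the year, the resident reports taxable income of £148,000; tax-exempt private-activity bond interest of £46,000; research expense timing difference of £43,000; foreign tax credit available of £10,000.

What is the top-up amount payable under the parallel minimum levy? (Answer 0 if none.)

Parallel minimum levy:
  Adjusted income: £148,000 + £46,000 + £43,000 = £237,000
  Exemption: £75,000 − 20% × (£237,000 − £93,000) = £75,000 − £28,800 = £46,200
  Base: £237,000 − £46,200 = £190,800
  £190,800 × 18% = £34,344

Mainline income levy:
  £29,000 × 9% = £2,610
  £82,000 × 16% = £13,120
  £22,000 × 25% = £5,500
  £15,000 × 31% = £4,650
  → £25,880
  Less foreign tax credit £10,000 → £15,880

Excess of parallel minimum levy over mainline income levy: £34,344 − £15,880 = £18,464.

£18,464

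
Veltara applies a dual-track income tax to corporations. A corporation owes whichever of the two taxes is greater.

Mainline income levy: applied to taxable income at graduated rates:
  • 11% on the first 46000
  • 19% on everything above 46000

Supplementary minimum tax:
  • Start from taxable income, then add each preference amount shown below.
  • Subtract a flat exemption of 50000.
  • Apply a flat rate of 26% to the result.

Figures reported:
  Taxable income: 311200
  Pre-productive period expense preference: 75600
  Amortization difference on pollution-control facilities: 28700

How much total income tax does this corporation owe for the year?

95030

Supplementary minimum tax:
  Adjusted income: 311200 + 75600 + 28700 = 415500
  Less exemption 50000 → base 365500
  365500 × 26% = 95030

Mainline income levy:
  46000 × 11% = 5060
  265200 × 19% = 50388
  → 55448

95030 > 55448, so the supplementary minimum tax is the binding amount.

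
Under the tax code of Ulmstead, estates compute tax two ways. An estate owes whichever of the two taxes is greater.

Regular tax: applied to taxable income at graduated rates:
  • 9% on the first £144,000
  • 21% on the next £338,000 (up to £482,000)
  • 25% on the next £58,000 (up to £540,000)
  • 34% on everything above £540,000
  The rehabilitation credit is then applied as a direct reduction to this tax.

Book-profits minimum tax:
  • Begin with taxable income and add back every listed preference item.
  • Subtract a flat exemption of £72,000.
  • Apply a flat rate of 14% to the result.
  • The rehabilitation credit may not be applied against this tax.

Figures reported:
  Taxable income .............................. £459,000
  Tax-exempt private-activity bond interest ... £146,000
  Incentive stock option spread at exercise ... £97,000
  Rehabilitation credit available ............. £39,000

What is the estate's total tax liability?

Regular tax:
  £144,000 × 9% = £12,960
  £315,000 × 21% = £66,150
  → £79,110
  Less rehabilitation credit £39,000 → £40,110

Book-profits minimum tax:
  Adjusted income: £459,000 + £146,000 + £97,000 = £702,000
  Less exemption £72,000 → base £630,000
  £630,000 × 14% = £88,200

£88,200 > £40,110, so the book-profits minimum tax is the binding amount.

£88,200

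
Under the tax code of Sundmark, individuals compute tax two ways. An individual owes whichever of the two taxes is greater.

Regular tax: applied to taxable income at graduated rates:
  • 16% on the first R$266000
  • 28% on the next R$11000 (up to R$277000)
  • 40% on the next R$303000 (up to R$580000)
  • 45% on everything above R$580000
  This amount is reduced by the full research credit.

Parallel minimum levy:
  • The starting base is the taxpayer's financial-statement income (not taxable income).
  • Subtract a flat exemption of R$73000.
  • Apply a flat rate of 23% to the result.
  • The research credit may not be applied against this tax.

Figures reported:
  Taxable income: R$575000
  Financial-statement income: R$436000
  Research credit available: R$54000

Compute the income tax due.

R$110840

Regular tax:
  R$266000 × 16% = R$42560
  R$11000 × 28% = R$3080
  R$298000 × 40% = R$119200
  → R$164840
  Less research credit R$54000 → R$110840

Parallel minimum levy:
  Base (financial-statement income): R$436000
  Less exemption R$73000 → base R$363000
  R$363000 × 23% = R$83490

R$110840 > R$83490, so the regular tax governs.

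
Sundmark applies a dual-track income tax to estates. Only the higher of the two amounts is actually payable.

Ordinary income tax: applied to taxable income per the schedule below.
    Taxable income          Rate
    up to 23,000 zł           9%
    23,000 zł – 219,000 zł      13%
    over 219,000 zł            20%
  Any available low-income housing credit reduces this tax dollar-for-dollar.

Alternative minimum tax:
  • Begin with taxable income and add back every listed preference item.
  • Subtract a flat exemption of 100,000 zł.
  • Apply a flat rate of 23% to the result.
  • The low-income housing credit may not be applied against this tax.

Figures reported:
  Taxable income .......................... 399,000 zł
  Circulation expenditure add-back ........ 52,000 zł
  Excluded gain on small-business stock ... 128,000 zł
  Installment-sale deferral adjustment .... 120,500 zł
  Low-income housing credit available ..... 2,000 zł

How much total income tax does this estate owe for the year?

Ordinary income tax:
  23,000 zł × 9% = 2,070 zł
  196,000 zł × 13% = 25,480 zł
  180,000 zł × 20% = 36,000 zł
  → 63,550 zł
  Less low-income housing credit 2,000 zł → 61,550 zł

Alternative minimum tax:
  Adjusted income: 399,000 zł + 52,000 zł + 128,000 zł + 120,500 zł = 699,500 zł
  Less exemption 100,000 zł → base 599,500 zł
  599,500 zł × 23% = 137,885 zł

137,885 zł > 61,550 zł, so the alternative minimum tax is the binding amount.

137,885 zł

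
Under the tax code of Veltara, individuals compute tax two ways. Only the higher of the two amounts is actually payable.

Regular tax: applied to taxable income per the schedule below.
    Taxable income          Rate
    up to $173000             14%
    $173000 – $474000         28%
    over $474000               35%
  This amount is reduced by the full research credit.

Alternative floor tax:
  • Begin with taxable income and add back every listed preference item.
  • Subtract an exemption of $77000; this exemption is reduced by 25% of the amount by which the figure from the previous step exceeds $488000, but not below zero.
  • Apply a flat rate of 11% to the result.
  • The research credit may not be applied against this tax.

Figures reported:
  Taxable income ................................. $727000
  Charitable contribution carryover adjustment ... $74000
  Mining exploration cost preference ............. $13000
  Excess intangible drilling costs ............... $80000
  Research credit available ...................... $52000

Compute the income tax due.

$145050

Alternative floor tax:
  Adjusted income: $727000 + $74000 + $13000 + $80000 = $894000
  Exemption: 25% × ($894000 − $488000) = $101500 ≥ $77000, so the exemption is fully phased out
  Base: $894000 − $0 = $894000
  $894000 × 11% = $98340

Regular tax:
  $173000 × 14% = $24220
  $301000 × 28% = $84280
  $253000 × 35% = $88550
  → $197050
  Less research credit $52000 → $145050

$145050 > $98340, so the regular tax governs.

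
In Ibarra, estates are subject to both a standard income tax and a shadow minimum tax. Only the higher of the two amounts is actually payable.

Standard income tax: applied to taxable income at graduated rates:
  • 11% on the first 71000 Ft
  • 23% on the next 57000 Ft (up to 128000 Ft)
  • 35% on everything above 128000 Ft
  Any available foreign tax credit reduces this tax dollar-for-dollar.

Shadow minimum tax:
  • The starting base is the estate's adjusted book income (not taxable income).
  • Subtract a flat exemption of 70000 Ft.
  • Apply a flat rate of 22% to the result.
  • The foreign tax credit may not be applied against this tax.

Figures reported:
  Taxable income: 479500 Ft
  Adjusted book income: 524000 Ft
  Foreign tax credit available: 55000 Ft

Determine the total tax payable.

99880 Ft

Standard income tax:
  71000 Ft × 11% = 7810 Ft
  57000 Ft × 23% = 13110 Ft
  351500 Ft × 35% = 123025 Ft
  → 143945 Ft
  Less foreign tax credit 55000 Ft → 88945 Ft

Shadow minimum tax:
  Base (adjusted book income): 524000 Ft
  Less exemption 70000 Ft → base 454000 Ft
  454000 Ft × 22% = 99880 Ft

99880 Ft > 88945 Ft, so the shadow minimum tax is the binding amount.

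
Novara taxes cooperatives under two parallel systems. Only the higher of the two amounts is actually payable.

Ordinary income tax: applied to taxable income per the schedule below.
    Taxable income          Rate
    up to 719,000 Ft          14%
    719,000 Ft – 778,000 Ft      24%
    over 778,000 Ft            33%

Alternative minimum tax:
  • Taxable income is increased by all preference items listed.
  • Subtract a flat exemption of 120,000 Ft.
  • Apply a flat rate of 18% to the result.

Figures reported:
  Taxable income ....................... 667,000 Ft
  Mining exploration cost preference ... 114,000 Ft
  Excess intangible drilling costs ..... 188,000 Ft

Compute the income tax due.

152,820 Ft

Ordinary income tax:
  667,000 Ft × 14% = 93,380 Ft

Alternative minimum tax:
  Adjusted income: 667,000 Ft + 114,000 Ft + 188,000 Ft = 969,000 Ft
  Less exemption 120,000 Ft → base 849,000 Ft
  849,000 Ft × 18% = 152,820 Ft

152,820 Ft > 93,380 Ft, so the alternative minimum tax is the binding amount.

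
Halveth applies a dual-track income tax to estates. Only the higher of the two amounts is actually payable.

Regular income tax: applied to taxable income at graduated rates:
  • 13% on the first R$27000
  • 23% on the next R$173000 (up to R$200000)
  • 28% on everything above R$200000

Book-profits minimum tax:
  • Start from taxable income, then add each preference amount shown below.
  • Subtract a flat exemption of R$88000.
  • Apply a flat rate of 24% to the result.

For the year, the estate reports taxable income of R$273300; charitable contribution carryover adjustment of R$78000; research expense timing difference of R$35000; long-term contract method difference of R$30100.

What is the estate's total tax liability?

R$78816

Book-profits minimum tax:
  Adjusted income: R$273300 + R$78000 + R$35000 + R$30100 = R$416400
  Less exemption R$88000 → base R$328400
  R$328400 × 24% = R$78816

Regular income tax:
  R$27000 × 13% = R$3510
  R$173000 × 23% = R$39790
  R$73300 × 28% = R$20524
  → R$63824

R$78816 > R$63824, so the book-profits minimum tax is the binding amount.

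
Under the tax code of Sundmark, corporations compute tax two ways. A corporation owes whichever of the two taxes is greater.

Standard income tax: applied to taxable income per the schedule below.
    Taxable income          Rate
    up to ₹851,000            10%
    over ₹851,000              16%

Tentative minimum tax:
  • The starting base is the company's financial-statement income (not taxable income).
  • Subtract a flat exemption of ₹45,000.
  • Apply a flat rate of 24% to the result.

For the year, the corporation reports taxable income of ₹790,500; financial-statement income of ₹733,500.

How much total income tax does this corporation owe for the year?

₹165,240

Standard income tax:
  ₹790,500 × 10% = ₹79,050

Tentative minimum tax:
  Base (financial-statement income): ₹733,500
  Less exemption ₹45,000 → base ₹688,500
  ₹688,500 × 24% = ₹165,240

₹165,240 > ₹79,050, so the tentative minimum tax is the binding amount.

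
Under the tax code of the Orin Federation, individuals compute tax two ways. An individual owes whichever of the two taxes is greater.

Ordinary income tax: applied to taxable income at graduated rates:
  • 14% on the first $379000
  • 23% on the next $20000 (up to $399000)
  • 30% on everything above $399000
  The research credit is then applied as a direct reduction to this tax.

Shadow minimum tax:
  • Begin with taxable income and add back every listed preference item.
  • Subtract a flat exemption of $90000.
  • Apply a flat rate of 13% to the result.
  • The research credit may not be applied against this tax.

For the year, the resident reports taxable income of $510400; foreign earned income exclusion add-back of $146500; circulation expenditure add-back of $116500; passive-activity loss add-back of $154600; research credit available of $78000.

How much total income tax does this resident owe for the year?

$108940

Ordinary income tax:
  $379000 × 14% = $53060
  $20000 × 23% = $4600
  $111400 × 30% = $33420
  → $91080
  Less research credit $78000 → $13080

Shadow minimum tax:
  Adjusted income: $510400 + $146500 + $116500 + $154600 = $928000
  Less exemption $90000 → base $838000
  $838000 × 13% = $108940

$108940 > $13080, so the shadow minimum tax is the binding amount.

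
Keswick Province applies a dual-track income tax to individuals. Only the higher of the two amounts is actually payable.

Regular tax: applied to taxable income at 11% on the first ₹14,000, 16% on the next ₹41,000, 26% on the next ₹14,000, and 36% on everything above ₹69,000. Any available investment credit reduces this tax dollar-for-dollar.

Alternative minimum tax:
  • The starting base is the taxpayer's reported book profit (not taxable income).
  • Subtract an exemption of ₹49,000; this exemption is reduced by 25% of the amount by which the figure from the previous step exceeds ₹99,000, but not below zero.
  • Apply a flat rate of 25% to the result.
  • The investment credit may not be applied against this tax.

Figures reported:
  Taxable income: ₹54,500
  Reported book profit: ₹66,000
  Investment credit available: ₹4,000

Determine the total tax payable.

Alternative minimum tax:
  Base (reported book profit): ₹66,000
  Exemption: ₹66,000 ≤ ₹99,000, so full ₹49,000 applies
  Base: ₹66,000 − ₹49,000 = ₹17,000
  ₹17,000 × 25% = ₹4,250

Regular tax:
  ₹14,000 × 11% = ₹1,540
  ₹40,500 × 16% = ₹6,480
  → ₹8,020
  Less investment credit ₹4,000 → ₹4,020

₹4,250 > ₹4,020, so the alternative minimum tax is the binding amount.

₹4,250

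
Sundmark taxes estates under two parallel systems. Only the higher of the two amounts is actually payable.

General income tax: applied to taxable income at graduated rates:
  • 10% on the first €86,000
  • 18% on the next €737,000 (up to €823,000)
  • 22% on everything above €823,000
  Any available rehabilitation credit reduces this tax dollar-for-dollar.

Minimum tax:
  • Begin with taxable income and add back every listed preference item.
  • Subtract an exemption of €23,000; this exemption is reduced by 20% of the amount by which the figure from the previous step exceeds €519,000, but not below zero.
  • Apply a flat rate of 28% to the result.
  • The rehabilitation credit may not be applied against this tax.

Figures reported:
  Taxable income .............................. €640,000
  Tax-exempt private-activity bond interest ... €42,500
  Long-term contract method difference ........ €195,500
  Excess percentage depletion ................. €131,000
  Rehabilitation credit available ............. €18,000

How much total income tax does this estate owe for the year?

Minimum tax:
  Adjusted income: €640,000 + €42,500 + €195,500 + €131,000 = €1,009,000
  Exemption: 20% × (€1,009,000 − €519,000) = €98,000 ≥ €23,000, so the exemption is fully phased out
  Base: €1,009,000 − €0 = €1,009,000
  €1,009,000 × 28% = €282,520

General income tax:
  €86,000 × 10% = €8,600
  €554,000 × 18% = €99,720
  → €108,320
  Less rehabilitation credit €18,000 → €90,320

€282,520 > €90,320, so the minimum tax is the binding amount.

€282,520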